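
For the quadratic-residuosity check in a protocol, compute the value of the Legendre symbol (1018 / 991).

-1

(1018 / 991)
  = (27 / 991)    [1018 ≡ 27 mod 991]
  = -(991 / 27)    [QR: both ≡ 3 mod 4, sign flips]
  = -(19 / 27)    [991 ≡ 19 mod 27]
  = (27 / 19)    [QR: both ≡ 3 mod 4, sign flips]
  = (8 / 19)    [27 ≡ 8 mod 19]
  = -(1 / 19)    [19 ≡ 3 mod 8 ⇒ (2 / 19)^3 = -1]
  = -1    [(1 / 19) = 1]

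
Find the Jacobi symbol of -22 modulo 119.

1

Pull out -1: (-22 / 119) = (-1 / 119)·(22 / 119). Since 119 ≡ 3 (mod 4), (-1 / 119) = -1. Now have -(22 / 119).
Factor out 2: 22 = 2·11. Since 119 ≡ 7 (mod 8), (2 / 119) = +1. Now have -(11 / 119).
Both 11 ≡ 3 and 119 ≡ 3 (mod 4), so reciprocity gives (11 / 119) = -(119 / 11). Reduce: 119 ≡ 9 (mod 11). Now have (9 / 11).
9 ≡ 1 (mod 4), so quadratic reciprocity gives (9 / 11) = (11 / 9). Reduce: 11 ≡ 2 (mod 9). Now have (2 / 9).
Factor out 2: 2 = 2. Since 9 ≡ 1 (mod 8), (2 / 9) = +1. Now have (1 / 9).
(1 / 9) = 1. Collecting the sign factors: 1.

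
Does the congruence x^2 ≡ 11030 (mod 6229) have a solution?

(11030/6229)
  = (4801/6229)    [11030 ≡ 4801 mod 6229]
  = (6229/4801)    [QR: 4801 ≡ 1 mod 4, sign kept]
  = (1428/4801)    [6229 ≡ 1428 mod 4801]
  = (357/4801)    [4801 ≡ 1 mod 8 ⇒ (2/4801)^2 = +1]
  = (4801/357)    [QR: 357 ≡ 1 mod 4, sign kept]
  = (160/357)    [4801 ≡ 160 mod 357]
  = -(5/357)    [357 ≡ 5 mod 8 ⇒ (2/357)^5 = -1]
  = -(357/5)    [QR: 5 ≡ 1 mod 4, sign kept]
  = -(2/5)    [357 ≡ 2 mod 5]
  = (1/5)    [5 ≡ 5 mod 8 ⇒ (2/5) = -1]
  = 1    [(1/5) = 1]
The Legendre symbol is 1, so x^2 ≡ 11030 (mod 6229) has solution.

yes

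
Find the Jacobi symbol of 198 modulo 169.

Reduce the numerator: 198 ≡ 29 (mod 169), so (198|169) = (29|169).
29 ≡ 1 (mod 4), so quadratic reciprocity gives (29|169) = (169|29). Reduce: 169 ≡ 24 (mod 29). Now have (24|29).
Factor out 2: 24 = 2^3·3. Since 29 ≡ 5 (mod 8), (2|29) = -1, and (2|29)^3 = -1. Now have -(3|29).
29 ≡ 1 (mod 4), so quadratic reciprocity gives (3|29) = (29|3). Reduce: 29 ≡ 2 (mod 3). Now have -(2|3).
Factor out 2: 2 = 2. Since 3 ≡ 3 (mod 8), (2|3) = -1. Now have (1|3).
(1|3) = 1. Collecting the sign factors: 1.

1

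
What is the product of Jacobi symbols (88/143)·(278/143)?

0

By multiplicativity, (88·278/143) = (88/143)·(278/143).
First factor (88/143):
Factor out 2: 88 = 2^3·11. Since 143 ≡ 7 (mod 8), (2/143) = +1, and (2/143)^3 = +1. Now have (11/143).
Both 11 ≡ 3 and 143 ≡ 3 (mod 4), so reciprocity gives (11/143) = -(143/11). Reduce: 143 ≡ 0 (mod 11). Now have -(0/11).
The numerator is now 0 with denominator 11 > 1: the symbol is 0.
Second factor (278/143):
Reduce the numerator: 278 ≡ 135 (mod 143), so (278/143) = (135/143).
Both 135 ≡ 3 and 143 ≡ 3 (mod 4), so reciprocity gives (135/143) = -(143/135). Reduce: 143 ≡ 8 (mod 135). Now have -(8/135).
Factor out 2: 8 = 2^3. Since 135 ≡ 7 (mod 8), (2/135) = +1, and (2/135)^3 = +1. Now have -(1/135).
(1/135) = 1. Collecting the sign factors: -1.
Product: (0)·(-1) = 0.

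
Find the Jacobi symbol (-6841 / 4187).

1

Pull out -1: (-6841 / 4187) = (-1 / 4187)·(6841 / 4187). Since 4187 ≡ 3 (mod 4), (-1 / 4187) = -1. Now have -(6841 / 4187).
Reduce the numerator: 6841 ≡ 2654 (mod 4187), so (6841 / 4187) = (2654 / 4187).
Factor out 2: 2654 = 2·1327. Since 4187 ≡ 3 (mod 8), (2 / 4187) = -1. Now have (1327 / 4187).
Both 1327 ≡ 3 and 4187 ≡ 3 (mod 4), so reciprocity gives (1327 / 4187) = -(4187 / 1327). Reduce: 4187 ≡ 206 (mod 1327). Now have -(206 / 1327).
Factor out 2: 206 = 2·103. Since 1327 ≡ 7 (mod 8), (2 / 1327) = +1. Now have -(103 / 1327).
Both 103 ≡ 3 and 1327 ≡ 3 (mod 4), so reciprocity gives (103 / 1327) = -(1327 / 103). Reduce: 1327 ≡ 91 (mod 103). Now have (91 / 103).
Both 91 ≡ 3 and 103 ≡ 3 (mod 4), so reciprocity gives (91 / 103) = -(103 / 91). Reduce: 103 ≡ 12 (mod 91). Now have -(12 / 91).
Factor out 2: 12 = 2^2·3. Since 91 ≡ 3 (mod 8), (2 / 91) = -1, and (2 / 91)^2 = +1. Now have -(3 / 91).
Both 3 ≡ 3 and 91 ≡ 3 (mod 4), so reciprocity gives (3 / 91) = -(91 / 3). Reduce: 91 ≡ 1 (mod 3). Now have (1 / 3).
(1 / 3) = 1. Collecting the sign factors: 1.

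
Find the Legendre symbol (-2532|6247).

1

(-2532|6247)
  = (3715|6247)    [-2532 ≡ 3715 mod 6247]
  = -(6247|3715)    [QR: both ≡ 3 mod 4, sign flips]
  = -(2532|3715)    [6247 ≡ 2532 mod 3715]
  = -(633|3715)    [3715 ≡ 3 mod 8 ⇒ (2|3715)^2 = +1]
  = -(3715|633)    [QR: 633 ≡ 1 mod 4, sign kept]
  = -(550|633)    [3715 ≡ 550 mod 633]
  = -(275|633)    [633 ≡ 1 mod 8 ⇒ (2|633) = +1]
  = -(633|275)    [QR: 633 ≡ 1 mod 4, sign kept]
  = -(83|275)    [633 ≡ 83 mod 275]
  = (275|83)    [QR: both ≡ 3 mod 4, sign flips]
  = (26|83)    [275 ≡ 26 mod 83]
  = -(13|83)    [83 ≡ 3 mod 8 ⇒ (2|83) = -1]
  = -(83|13)    [QR: 13 ≡ 1 mod 4, sign kept]
  = -(5|13)    [83 ≡ 5 mod 13]
  = -(13|5)    [QR: 5 ≡ 1 mod 4, sign kept]
  = -(3|5)    [13 ≡ 3 mod 5]
  = -(5|3)    [QR: 5 ≡ 1 mod 4, sign kept]
  = -(2|3)    [5 ≡ 2 mod 3]
  = (1|3)    [3 ≡ 3 mod 8 ⇒ (2|3) = -1]
  = 1    [(1|3) = 1]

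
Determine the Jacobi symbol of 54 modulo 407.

1

(54/407)
  = (27/407)    [407 ≡ 7 mod 8 ⇒ (2/407) = +1]
  = -(407/27)    [QR: both ≡ 3 mod 4, sign flips]
  = -(2/27)    [407 ≡ 2 mod 27]
  = (1/27)    [27 ≡ 3 mod 8 ⇒ (2/27) = -1]
  = 1    [(1/27) = 1]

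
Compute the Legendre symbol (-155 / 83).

(-155 / 83)
  = (11 / 83)    [-155 ≡ 11 mod 83]
  = -(83 / 11)    [QR: both ≡ 3 mod 4, sign flips]
  = -(6 / 11)    [83 ≡ 6 mod 11]
  = (3 / 11)    [11 ≡ 3 mod 8 ⇒ (2 / 11) = -1]
  = -(11 / 3)    [QR: both ≡ 3 mod 4, sign flips]
  = -(2 / 3)    [11 ≡ 2 mod 3]
  = (1 / 3)    [3 ≡ 3 mod 8 ⇒ (2 / 3) = -1]
  = 1    [(1 / 3) = 1]

1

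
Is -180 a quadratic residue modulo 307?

yes

(-180/307)
  = -(180/307)    [307 ≡ 3 mod 4 ⇒ (-1/307) = -1]
  = -(45/307)    [307 ≡ 3 mod 8 ⇒ (2/307)^2 = +1]
  = -(307/45)    [QR: 45 ≡ 1 mod 4, sign kept]
  = -(37/45)    [307 ≡ 37 mod 45]
  = -(45/37)    [QR: 37 ≡ 1 mod 4, sign kept]
  = -(8/37)    [45 ≡ 8 mod 37]
  = (1/37)    [37 ≡ 5 mod 8 ⇒ (2/37)^3 = -1]
  = 1    [(1/37) = 1]
(-180/307) = 1, and 307 is prime, so -180 is a quadratic residue mod 307.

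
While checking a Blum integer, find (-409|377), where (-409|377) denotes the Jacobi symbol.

Reduce the numerator: -409 ≡ 345 (mod 377), so (-409|377) = (345|377).
345 ≡ 1 (mod 4), so quadratic reciprocity gives (345|377) = (377|345). Reduce: 377 ≡ 32 (mod 345). Now have (32|345).
Factor out 2: 32 = 2^5. Since 345 ≡ 1 (mod 8), (2|345) = +1, and (2|345)^5 = +1. Now have (1|345).
(1|345) = 1. Collecting the sign factors: 1.

1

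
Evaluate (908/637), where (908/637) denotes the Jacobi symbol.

Reduce the numerator: 908 ≡ 271 (mod 637), so (908/637) = (271/637).
637 ≡ 1 (mod 4), so quadratic reciprocity gives (271/637) = (637/271). Reduce: 637 ≡ 95 (mod 271). Now have (95/271).
Both 95 ≡ 3 and 271 ≡ 3 (mod 4), so reciprocity gives (95/271) = -(271/95). Reduce: 271 ≡ 81 (mod 95). Now have -(81/95).
81 ≡ 1 (mod 4), so quadratic reciprocity gives (81/95) = (95/81). Reduce: 95 ≡ 14 (mod 81). Now have -(14/81).
Factor out 2: 14 = 2·7. Since 81 ≡ 1 (mod 8), (2/81) = +1. Now have -(7/81).
81 ≡ 1 (mod 4), so quadratic reciprocity gives (7/81) = (81/7). Reduce: 81 ≡ 4 (mod 7). Now have -(4/7).
Factor out 2: 4 = 2^2. Since 7 ≡ 7 (mod 8), (2/7) = +1, and (2/7)^2 = +1. Now have -(1/7).
(1/7) = 1. Collecting the sign factors: -1.

-1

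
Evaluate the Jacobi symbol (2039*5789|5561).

-1

By multiplicativity, (2039·5789|5561) = (2039|5561)·(5789|5561).
First factor (2039|5561):
5561 ≡ 1 (mod 4), so quadratic reciprocity gives (2039|5561) = (5561|2039). Reduce: 5561 ≡ 1483 (mod 2039). Now have (1483|2039).
Both 1483 ≡ 3 and 2039 ≡ 3 (mod 4), so reciprocity gives (1483|2039) = -(2039|1483). Reduce: 2039 ≡ 556 (mod 1483). Now have -(556|1483).
Factor out 2: 556 = 2^2·139. Since 1483 ≡ 3 (mod 8), (2|1483) = -1, and (2|1483)^2 = +1. Now have -(139|1483).
Both 139 ≡ 3 and 1483 ≡ 3 (mod 4), so reciprocity gives (139|1483) = -(1483|139). Reduce: 1483 ≡ 93 (mod 139). Now have (93|139).
93 ≡ 1 (mod 4), so quadratic reciprocity gives (93|139) = (139|93). Reduce: 139 ≡ 46 (mod 93). Now have (46|93).
Factor out 2: 46 = 2·23. Since 93 ≡ 5 (mod 8), (2|93) = -1. Now have -(23|93).
93 ≡ 1 (mod 4), so quadratic reciprocity gives (23|93) = (93|23). Reduce: 93 ≡ 1 (mod 23). Now have -(1|23).
(1|23) = 1. Collecting the sign factors: -1.
Second factor (5789|5561):
Reduce the numerator: 5789 ≡ 228 (mod 5561), so (5789|5561) = (228|5561).
Factor out 2: 228 = 2^2·57. Since 5561 ≡ 1 (mod 8), (2|5561) = +1, and (2|5561)^2 = +1. Now have (57|5561).
57 ≡ 1 (mod 4), so quadratic reciprocity gives (57|5561) = (5561|57). Reduce: 5561 ≡ 32 (mod 57). Now have (32|57).
Factor out 2: 32 = 2^5. Since 57 ≡ 1 (mod 8), (2|57) = +1, and (2|57)^5 = +1. Now have (1|57).
(1|57) = 1. Collecting the sign factors: 1.
Product: (-1)·(1) = -1.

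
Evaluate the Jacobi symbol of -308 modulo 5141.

Reduce the numerator: -308 ≡ 4833 (mod 5141), so (-308/5141) = (4833/5141).
4833 ≡ 1 (mod 4), so quadratic reciprocity gives (4833/5141) = (5141/4833). Reduce: 5141 ≡ 308 (mod 4833). Now have (308/4833).
Factor out 2: 308 = 2^2·77. Since 4833 ≡ 1 (mod 8), (2/4833) = +1, and (2/4833)^2 = +1. Now have (77/4833).
77 ≡ 1 (mod 4), so quadratic reciprocity gives (77/4833) = (4833/77). Reduce: 4833 ≡ 59 (mod 77). Now have (59/77).
77 ≡ 1 (mod 4), so quadratic reciprocity gives (59/77) = (77/59). Reduce: 77 ≡ 18 (mod 59). Now have (18/59).
Factor out 2: 18 = 2·9. Since 59 ≡ 3 (mod 8), (2/59) = -1. Now have -(9/59).
9 ≡ 1 (mod 4), so quadratic reciprocity gives (9/59) = (59/9). Reduce: 59 ≡ 5 (mod 9). Now have -(5/9).
5 ≡ 1 (mod 4), so quadratic reciprocity gives (5/9) = (9/5). Reduce: 9 ≡ 4 (mod 5). Now have -(4/5).
Factor out 2: 4 = 2^2. Since 5 ≡ 5 (mod 8), (2/5) = -1, and (2/5)^2 = +1. Now have -(1/5).
(1/5) = 1. Collecting the sign factors: -1.

-1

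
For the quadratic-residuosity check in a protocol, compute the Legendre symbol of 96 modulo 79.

(96|79)
  = (17|79)    [96 ≡ 17 mod 79]
  = (79|17)    [QR: 17 ≡ 1 mod 4, sign kept]
  = (11|17)    [79 ≡ 11 mod 17]
  = (17|11)    [QR: 17 ≡ 1 mod 4, sign kept]
  = (6|11)    [17 ≡ 6 mod 11]
  = -(3|11)    [11 ≡ 3 mod 8 ⇒ (2|11) = -1]
  = (11|3)    [QR: both ≡ 3 mod 4, sign flips]
  = (2|3)    [11 ≡ 2 mod 3]
  = -(1|3)    [3 ≡ 3 mod 8 ⇒ (2|3) = -1]
  = -1    [(1|3) = 1]

-1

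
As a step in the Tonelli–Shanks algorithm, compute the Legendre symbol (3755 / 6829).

-1

6829 ≡ 1 (mod 4), so quadratic reciprocity gives (3755 / 6829) = (6829 / 3755). Reduce: 6829 ≡ 3074 (mod 3755). Now have (3074 / 3755).
Factor out 2: 3074 = 2·1537. Since 3755 ≡ 3 (mod 8), (2 / 3755) = -1. Now have -(1537 / 3755).
1537 ≡ 1 (mod 4), so quadratic reciprocity gives (1537 / 3755) = (3755 / 1537). Reduce: 3755 ≡ 681 (mod 1537). Now have -(681 / 1537).
681 ≡ 1 (mod 4), so quadratic reciprocity gives (681 / 1537) = (1537 / 681). Reduce: 1537 ≡ 175 (mod 681). Now have -(175 / 681).
681 ≡ 1 (mod 4), so quadratic reciprocity gives (175 / 681) = (681 / 175). Reduce: 681 ≡ 156 (mod 175). Now have -(156 / 175).
Factor out 2: 156 = 2^2·39. Since 175 ≡ 7 (mod 8), (2 / 175) = +1, and (2 / 175)^2 = +1. Now have -(39 / 175).
Both 39 ≡ 3 and 175 ≡ 3 (mod 4), so reciprocity gives (39 / 175) = -(175 / 39). Reduce: 175 ≡ 19 (mod 39). Now have (19 / 39).
Both 19 ≡ 3 and 39 ≡ 3 (mod 4), so reciprocity gives (19 / 39) = -(39 / 19). Reduce: 39 ≡ 1 (mod 19). Now have -(1 / 19).
(1 / 19) = 1. Collecting the sign factors: -1.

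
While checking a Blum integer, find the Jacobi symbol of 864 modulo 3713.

Factor out 2: 864 = 2^5·27. Since 3713 ≡ 1 (mod 8), (2/3713) = +1, and (2/3713)^5 = +1. Now have (27/3713).
3713 ≡ 1 (mod 4), so quadratic reciprocity gives (27/3713) = (3713/27). Reduce: 3713 ≡ 14 (mod 27). Now have (14/27).
Factor out 2: 14 = 2·7. Since 27 ≡ 3 (mod 8), (2/27) = -1. Now have -(7/27).
Both 7 ≡ 3 and 27 ≡ 3 (mod 4), so reciprocity gives (7/27) = -(27/7). Reduce: 27 ≡ 6 (mod 7). Now have (6/7).
Factor out 2: 6 = 2·3. Since 7 ≡ 7 (mod 8), (2/7) = +1. Now have (3/7).
Both 3 ≡ 3 and 7 ≡ 3 (mod 4), so reciprocity gives (3/7) = -(7/3). Reduce: 7 ≡ 1 (mod 3). Now have -(1/3).
(1/3) = 1. Collecting the sign factors: -1.

-1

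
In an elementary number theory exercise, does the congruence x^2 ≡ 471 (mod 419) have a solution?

Reduce the numerator: 471 ≡ 52 (mod 419), so (471|419) = (52|419).
Factor out 2: 52 = 2^2·13. Since 419 ≡ 3 (mod 8), (2|419) = -1, and (2|419)^2 = +1. Now have (13|419).
13 ≡ 1 (mod 4), so quadratic reciprocity gives (13|419) = (419|13). Reduce: 419 ≡ 3 (mod 13). Now have (3|13).
13 ≡ 1 (mod 4), so quadratic reciprocity gives (3|13) = (13|3). Reduce: 13 ≡ 1 (mod 3). Now have (1|3).
(1|3) = 1. Collecting the sign factors: 1.
The Legendre symbol is 1, so x^2 ≡ 471 (mod 419) has solution.

yes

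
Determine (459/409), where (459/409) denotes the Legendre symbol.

(459/409)
  = (50/409)    [459 ≡ 50 mod 409]
  = (25/409)    [409 ≡ 1 mod 8 ⇒ (2/409) = +1]
  = (409/25)    [QR: 25 ≡ 1 mod 4, sign kept]
  = (9/25)    [409 ≡ 9 mod 25]
  = (25/9)    [QR: 9 ≡ 1 mod 4, sign kept]
  = (7/9)    [25 ≡ 7 mod 9]
  = (9/7)    [QR: 9 ≡ 1 mod 4, sign kept]
  = (2/7)    [9 ≡ 2 mod 7]
  = (1/7)    [7 ≡ 7 mod 8 ⇒ (2/7) = +1]
  = 1    [(1/7) = 1]

1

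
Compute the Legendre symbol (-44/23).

(-44/23)
  = -(44/23)    [23 ≡ 3 mod 4 ⇒ (-1/23) = -1]
  = -(21/23)    [44 ≡ 21 mod 23]
  = -(23/21)    [QR: 21 ≡ 1 mod 4, sign kept]
  = -(2/21)    [23 ≡ 2 mod 21]
  = (1/21)    [21 ≡ 5 mod 8 ⇒ (2/21) = -1]
  = 1    [(1/21) = 1]

1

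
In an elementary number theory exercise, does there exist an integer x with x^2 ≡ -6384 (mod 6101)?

(-6384/6101)
  = (5818/6101)    [-6384 ≡ 5818 mod 6101]
  = -(2909/6101)    [6101 ≡ 5 mod 8 ⇒ (2/6101) = -1]
  = -(6101/2909)    [QR: 2909 ≡ 1 mod 4, sign kept]
  = -(283/2909)    [6101 ≡ 283 mod 2909]
  = -(2909/283)    [QR: 2909 ≡ 1 mod 4, sign kept]
  = -(79/283)    [2909 ≡ 79 mod 283]
  = (283/79)    [QR: both ≡ 3 mod 4, sign flips]
  = (46/79)    [283 ≡ 46 mod 79]
  = (23/79)    [79 ≡ 7 mod 8 ⇒ (2/79) = +1]
  = -(79/23)    [QR: both ≡ 3 mod 4, sign flips]
  = -(10/23)    [79 ≡ 10 mod 23]
  = -(5/23)    [23 ≡ 7 mod 8 ⇒ (2/23) = +1]
  = -(23/5)    [QR: 5 ≡ 1 mod 4, sign kept]
  = -(3/5)    [23 ≡ 3 mod 5]
  = -(5/3)    [QR: 5 ≡ 1 mod 4, sign kept]
  = -(2/3)    [5 ≡ 2 mod 3]
  = (1/3)    [3 ≡ 3 mod 8 ⇒ (2/3) = -1]
  = 1    [(1/3) = 1]
The Legendre symbol is 1, so x^2 ≡ -6384 (mod 6101) has solution.

yes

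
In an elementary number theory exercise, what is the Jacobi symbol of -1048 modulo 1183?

1

(-1048/1183)
  = (135/1183)    [-1048 ≡ 135 mod 1183]
  = -(1183/135)    [QR: both ≡ 3 mod 4, sign flips]
  = -(103/135)    [1183 ≡ 103 mod 135]
  = (135/103)    [QR: both ≡ 3 mod 4, sign flips]
  = (32/103)    [135 ≡ 32 mod 103]
  = (1/103)    [103 ≡ 7 mod 8 ⇒ (2/103)^5 = +1]
  = 1    [(1/103) = 1]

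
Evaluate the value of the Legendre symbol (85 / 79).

-1

Reduce the numerator: 85 ≡ 6 (mod 79), so (85 / 79) = (6 / 79).
Factor out 2: 6 = 2·3. Since 79 ≡ 7 (mod 8), (2 / 79) = +1. Now have (3 / 79).
Both 3 ≡ 3 and 79 ≡ 3 (mod 4), so reciprocity gives (3 / 79) = -(79 / 3). Reduce: 79 ≡ 1 (mod 3). Now have -(1 / 3).
(1 / 3) = 1. Collecting the sign factors: -1.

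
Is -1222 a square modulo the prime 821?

Reduce the numerator: -1222 ≡ 420 (mod 821), so (-1222/821) = (420/821).
Factor out 2: 420 = 2^2·105. Since 821 ≡ 5 (mod 8), (2/821) = -1, and (2/821)^2 = +1. Now have (105/821).
105 ≡ 1 (mod 4), so quadratic reciprocity gives (105/821) = (821/105). Reduce: 821 ≡ 86 (mod 105). Now have (86/105).
Factor out 2: 86 = 2·43. Since 105 ≡ 1 (mod 8), (2/105) = +1. Now have (43/105).
105 ≡ 1 (mod 4), so quadratic reciprocity gives (43/105) = (105/43). Reduce: 105 ≡ 19 (mod 43). Now have (19/43).
Both 19 ≡ 3 and 43 ≡ 3 (mod 4), so reciprocity gives (19/43) = -(43/19). Reduce: 43 ≡ 5 (mod 19). Now have -(5/19).
5 ≡ 1 (mod 4), so quadratic reciprocity gives (5/19) = (19/5). Reduce: 19 ≡ 4 (mod 5). Now have -(4/5).
Factor out 2: 4 = 2^2. Since 5 ≡ 5 (mod 8), (2/5) = -1, and (2/5)^2 = +1. Now have -(1/5).
(1/5) = 1. Collecting the sign factors: -1.
(-1222/821) = -1, and 821 is prime, so -1222 is not a quadratic residue mod 821.

no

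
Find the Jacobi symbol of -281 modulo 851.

Pull out -1: (-281 / 851) = (-1 / 851)·(281 / 851). Since 851 ≡ 3 (mod 4), (-1 / 851) = -1. Now have -(281 / 851).
281 ≡ 1 (mod 4), so quadratic reciprocity gives (281 / 851) = (851 / 281). Reduce: 851 ≡ 8 (mod 281). Now have -(8 / 281).
Factor out 2: 8 = 2^3. Since 281 ≡ 1 (mod 8), (2 / 281) = +1, and (2 / 281)^3 = +1. Now have -(1 / 281).
(1 / 281) = 1. Collecting the sign factors: -1.

-1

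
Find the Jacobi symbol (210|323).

(210|323)
  = -(105|323)    [323 ≡ 3 mod 8 ⇒ (2|323) = -1]
  = -(323|105)    [QR: 105 ≡ 1 mod 4, sign kept]
  = -(8|105)    [323 ≡ 8 mod 105]
  = -(1|105)    [105 ≡ 1 mod 8 ⇒ (2|105)^3 = +1]
  = -1    [(1|105) = 1]

-1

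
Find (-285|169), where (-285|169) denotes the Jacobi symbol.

1

Reduce the numerator: -285 ≡ 53 (mod 169), so (-285|169) = (53|169).
53 ≡ 1 (mod 4), so quadratic reciprocity gives (53|169) = (169|53). Reduce: 169 ≡ 10 (mod 53). Now have (10|53).
Factor out 2: 10 = 2·5. Since 53 ≡ 5 (mod 8), (2|53) = -1. Now have -(5|53).
5 ≡ 1 (mod 4), so quadratic reciprocity gives (5|53) = (53|5). Reduce: 53 ≡ 3 (mod 5). Now have -(3|5).
5 ≡ 1 (mod 4), so quadratic reciprocity gives (3|5) = (5|3). Reduce: 5 ≡ 2 (mod 3). Now have -(2|3).
Factor out 2: 2 = 2. Since 3 ≡ 3 (mod 8), (2|3) = -1. Now have (1|3).
(1|3) = 1. Collecting the sign factors: 1.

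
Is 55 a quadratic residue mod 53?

no

Reduce the numerator: 55 ≡ 2 (mod 53), so (55|53) = (2|53).
Factor out 2: 2 = 2. Since 53 ≡ 5 (mod 8), (2|53) = -1. Now have -(1|53).
(1|53) = 1. Collecting the sign factors: -1.
The Legendre symbol is -1, so x^2 ≡ 55 (mod 53) has no solution.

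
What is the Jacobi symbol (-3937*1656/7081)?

By multiplicativity, (-3937·1656/7081) = (-3937/7081)·(1656/7081).
First factor (-3937/7081):
(-3937/7081)
  = (3937/7081)    [7081 ≡ 1 mod 4 ⇒ (-1/7081) = +1]
  = (7081/3937)    [QR: 3937 ≡ 1 mod 4, sign kept]
  = (3144/3937)    [7081 ≡ 3144 mod 3937]
  = (393/3937)    [3937 ≡ 1 mod 8 ⇒ (2/3937)^3 = +1]
  = (3937/393)    [QR: 393 ≡ 1 mod 4, sign kept]
  = (7/393)    [3937 ≡ 7 mod 393]
  = (393/7)    [QR: 393 ≡ 1 mod 4, sign kept]
  = (1/7)    [393 ≡ 1 mod 7]
  = 1    [(1/7) = 1]
Second factor (1656/7081):
(1656/7081)
  = (207/7081)    [7081 ≡ 1 mod 8 ⇒ (2/7081)^3 = +1]
  = (7081/207)    [QR: 7081 ≡ 1 mod 4, sign kept]
  = (43/207)    [7081 ≡ 43 mod 207]
  = -(207/43)    [QR: both ≡ 3 mod 4, sign flips]
  = -(35/43)    [207 ≡ 35 mod 43]
  = (43/35)    [QR: both ≡ 3 mod 4, sign flips]
  = (8/35)    [43 ≡ 8 mod 35]
  = -(1/35)    [35 ≡ 3 mod 8 ⇒ (2/35)^3 = -1]
  = -1    [(1/35) = 1]
Product: (1)·(-1) = -1.

-1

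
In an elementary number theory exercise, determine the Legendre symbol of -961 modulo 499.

-1

(-961 / 499)
  = (37 / 499)    [-961 ≡ 37 mod 499]
  = (499 / 37)    [QR: 37 ≡ 1 mod 4, sign kept]
  = (18 / 37)    [499 ≡ 18 mod 37]
  = -(9 / 37)    [37 ≡ 5 mod 8 ⇒ (2 / 37) = -1]
  = -(37 / 9)    [QR: 9 ≡ 1 mod 4, sign kept]
  = -(1 / 9)    [37 ≡ 1 mod 9]
  = -1    [(1 / 9) = 1]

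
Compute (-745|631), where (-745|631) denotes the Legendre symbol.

-1

(-745|631)
  = (517|631)    [-745 ≡ 517 mod 631]
  = (631|517)    [QR: 517 ≡ 1 mod 4, sign kept]
  = (114|517)    [631 ≡ 114 mod 517]
  = -(57|517)    [517 ≡ 5 mod 8 ⇒ (2|517) = -1]
  = -(517|57)    [QR: 57 ≡ 1 mod 4, sign kept]
  = -(4|57)    [517 ≡ 4 mod 57]
  = -(1|57)    [57 ≡ 1 mod 8 ⇒ (2|57)^2 = +1]
  = -1    [(1|57) = 1]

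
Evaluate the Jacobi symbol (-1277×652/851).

By multiplicativity, (-1277·652/851) = (-1277/851)·(652/851).
First factor (-1277/851):
(-1277/851)
  = (425/851)    [-1277 ≡ 425 mod 851]
  = (851/425)    [QR: 425 ≡ 1 mod 4, sign kept]
  = (1/425)    [851 ≡ 1 mod 425]
  = 1    [(1/425) = 1]
Second factor (652/851):
(652/851)
  = (163/851)    [851 ≡ 3 mod 8 ⇒ (2/851)^2 = +1]
  = -(851/163)    [QR: both ≡ 3 mod 4, sign flips]
  = -(36/163)    [851 ≡ 36 mod 163]
  = -(9/163)    [163 ≡ 3 mod 8 ⇒ (2/163)^2 = +1]
  = -(163/9)    [QR: 9 ≡ 1 mod 4, sign kept]
  = -(1/9)    [163 ≡ 1 mod 9]
  = -1    [(1/9) = 1]
Product: (1)·(-1) = -1.

-1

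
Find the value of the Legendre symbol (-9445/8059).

-1

Pull out -1: (-9445/8059) = (-1/8059)·(9445/8059). Since 8059 ≡ 3 (mod 4), (-1/8059) = -1. Now have -(9445/8059).
Reduce the numerator: 9445 ≡ 1386 (mod 8059), so (9445/8059) = (1386/8059).
Factor out 2: 1386 = 2·693. Since 8059 ≡ 3 (mod 8), (2/8059) = -1. Now have (693/8059).
693 ≡ 1 (mod 4), so quadratic reciprocity gives (693/8059) = (8059/693). Reduce: 8059 ≡ 436 (mod 693). Now have (436/693).
Factor out 2: 436 = 2^2·109. Since 693 ≡ 5 (mod 8), (2/693) = -1, and (2/693)^2 = +1. Now have (109/693).
109 ≡ 1 (mod 4), so quadratic reciprocity gives (109/693) = (693/109). Reduce: 693 ≡ 39 (mod 109). Now have (39/109).
109 ≡ 1 (mod 4), so quadratic reciprocity gives (39/109) = (109/39). Reduce: 109 ≡ 31 (mod 39). Now have (31/39).
Both 31 ≡ 3 and 39 ≡ 3 (mod 4), so reciprocity gives (31/39) = -(39/31). Reduce: 39 ≡ 8 (mod 31). Now have -(8/31).
Factor out 2: 8 = 2^3. Since 31 ≡ 7 (mod 8), (2/31) = +1, and (2/31)^3 = +1. Now have -(1/31).
(1/31) = 1. Collecting the sign factors: -1.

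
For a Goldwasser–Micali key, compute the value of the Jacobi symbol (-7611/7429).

1

Pull out -1: (-7611/7429) = (-1/7429)·(7611/7429). Since 7429 ≡ 1 (mod 4), (-1/7429) = +1. Now have (7611/7429).
Reduce the numerator: 7611 ≡ 182 (mod 7429), so (7611/7429) = (182/7429).
Factor out 2: 182 = 2·91. Since 7429 ≡ 5 (mod 8), (2/7429) = -1. Now have -(91/7429).
7429 ≡ 1 (mod 4), so quadratic reciprocity gives (91/7429) = (7429/91). Reduce: 7429 ≡ 58 (mod 91). Now have -(58/91).
Factor out 2: 58 = 2·29. Since 91 ≡ 3 (mod 8), (2/91) = -1. Now have (29/91).
29 ≡ 1 (mod 4), so quadratic reciprocity gives (29/91) = (91/29). Reduce: 91 ≡ 4 (mod 29). Now have (4/29).
Factor out 2: 4 = 2^2. Since 29 ≡ 5 (mod 8), (2/29) = -1, and (2/29)^2 = +1. Now have (1/29).
(1/29) = 1. Collecting the sign factors: 1.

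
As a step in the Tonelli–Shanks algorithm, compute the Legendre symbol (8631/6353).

-1

Reduce the numerator: 8631 ≡ 2278 (mod 6353), so (8631/6353) = (2278/6353).
Factor out 2: 2278 = 2·1139. Since 6353 ≡ 1 (mod 8), (2/6353) = +1. Now have (1139/6353).
6353 ≡ 1 (mod 4), so quadratic reciprocity gives (1139/6353) = (6353/1139). Reduce: 6353 ≡ 658 (mod 1139). Now have (658/1139).
Factor out 2: 658 = 2·329. Since 1139 ≡ 3 (mod 8), (2/1139) = -1. Now have -(329/1139).
329 ≡ 1 (mod 4), so quadratic reciprocity gives (329/1139) = (1139/329). Reduce: 1139 ≡ 152 (mod 329). Now have -(152/329).
Factor out 2: 152 = 2^3·19. Since 329 ≡ 1 (mod 8), (2/329) = +1, and (2/329)^3 = +1. Now have -(19/329).
329 ≡ 1 (mod 4), so quadratic reciprocity gives (19/329) = (329/19). Reduce: 329 ≡ 6 (mod 19). Now have -(6/19).
Factor out 2: 6 = 2·3. Since 19 ≡ 3 (mod 8), (2/19) = -1. Now have (3/19).
Both 3 ≡ 3 and 19 ≡ 3 (mod 4), so reciprocity gives (3/19) = -(19/3). Reduce: 19 ≡ 1 (mod 3). Now have -(1/3).
(1/3) = 1. Collecting the sign factors: -1.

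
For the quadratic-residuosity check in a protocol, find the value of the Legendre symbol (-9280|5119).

1

(-9280|5119)
  = (958|5119)    [-9280 ≡ 958 mod 5119]
  = (479|5119)    [5119 ≡ 7 mod 8 ⇒ (2|5119) = +1]
  = -(5119|479)    [QR: both ≡ 3 mod 4, sign flips]
  = -(329|479)    [5119 ≡ 329 mod 479]
  = -(479|329)    [QR: 329 ≡ 1 mod 4, sign kept]
  = -(150|329)    [479 ≡ 150 mod 329]
  = -(75|329)    [329 ≡ 1 mod 8 ⇒ (2|329) = +1]
  = -(329|75)    [QR: 329 ≡ 1 mod 4, sign kept]
  = -(29|75)    [329 ≡ 29 mod 75]
  = -(75|29)    [QR: 29 ≡ 1 mod 4, sign kept]
  = -(17|29)    [75 ≡ 17 mod 29]
  = -(29|17)    [QR: 17 ≡ 1 mod 4, sign kept]
  = -(12|17)    [29 ≡ 12 mod 17]
  = -(3|17)    [17 ≡ 1 mod 8 ⇒ (2|17)^2 = +1]
  = -(17|3)    [QR: 17 ≡ 1 mod 4, sign kept]
  = -(2|3)    [17 ≡ 2 mod 3]
  = (1|3)    [3 ≡ 3 mod 8 ⇒ (2|3) = -1]
  = 1    [(1|3) = 1]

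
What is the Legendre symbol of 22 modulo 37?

(22/37)
  = -(11/37)    [37 ≡ 5 mod 8 ⇒ (2/37) = -1]
  = -(37/11)    [QR: 37 ≡ 1 mod 4, sign kept]
  = -(4/11)    [37 ≡ 4 mod 11]
  = -(1/11)    [11 ≡ 3 mod 8 ⇒ (2/11)^2 = +1]
  = -1    [(1/11) = 1]

-1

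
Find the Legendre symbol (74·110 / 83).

By multiplicativity, (74·110 / 83) = (74 / 83)·(110 / 83).
First factor (74 / 83):
Factor out 2: 74 = 2·37. Since 83 ≡ 3 (mod 8), (2 / 83) = -1. Now have -(37 / 83).
37 ≡ 1 (mod 4), so quadratic reciprocity gives (37 / 83) = (83 / 37). Reduce: 83 ≡ 9 (mod 37). Now have -(9 / 37).
9 ≡ 1 (mod 4), so quadratic reciprocity gives (9 / 37) = (37 / 9). Reduce: 37 ≡ 1 (mod 9). Now have -(1 / 9).
(1 / 9) = 1. Collecting the sign factors: -1.
Second factor (110 / 83):
Reduce the numerator: 110 ≡ 27 (mod 83), so (110 / 83) = (27 / 83).
Both 27 ≡ 3 and 83 ≡ 3 (mod 4), so reciprocity gives (27 / 83) = -(83 / 27). Reduce: 83 ≡ 2 (mod 27). Now have -(2 / 27).
Factor out 2: 2 = 2. Since 27 ≡ 3 (mod 8), (2 / 27) = -1. Now have (1 / 27).
(1 / 27) = 1. Collecting the sign factors: 1.
Product: (-1)·(1) = -1.

-1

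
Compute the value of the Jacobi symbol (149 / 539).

-1

(149 / 539)
  = (539 / 149)    [QR: 149 ≡ 1 mod 4, sign kept]
  = (92 / 149)    [539 ≡ 92 mod 149]
  = (23 / 149)    [149 ≡ 5 mod 8 ⇒ (2 / 149)^2 = +1]
  = (149 / 23)    [QR: 149 ≡ 1 mod 4, sign kept]
  = (11 / 23)    [149 ≡ 11 mod 23]
  = -(23 / 11)    [QR: both ≡ 3 mod 4, sign flips]
  = -(1 / 11)    [23 ≡ 1 mod 11]
  = -1    [(1 / 11) = 1]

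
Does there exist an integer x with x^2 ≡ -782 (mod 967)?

yes

Reduce the numerator: -782 ≡ 185 (mod 967), so (-782/967) = (185/967).
185 ≡ 1 (mod 4), so quadratic reciprocity gives (185/967) = (967/185). Reduce: 967 ≡ 42 (mod 185). Now have (42/185).
Factor out 2: 42 = 2·21. Since 185 ≡ 1 (mod 8), (2/185) = +1. Now have (21/185).
21 ≡ 1 (mod 4), so quadratic reciprocity gives (21/185) = (185/21). Reduce: 185 ≡ 17 (mod 21). Now have (17/21).
17 ≡ 1 (mod 4), so quadratic reciprocity gives (17/21) = (21/17). Reduce: 21 ≡ 4 (mod 17). Now have (4/17).
Factor out 2: 4 = 2^2. Since 17 ≡ 1 (mod 8), (2/17) = +1, and (2/17)^2 = +1. Now have (1/17).
(1/17) = 1. Collecting the sign factors: 1.
The Legendre symbol is 1, so x^2 ≡ -782 (mod 967) has solution.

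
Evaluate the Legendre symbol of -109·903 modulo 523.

1

By multiplicativity, (-109·903 / 523) = (-109 / 523)·(903 / 523).
First factor (-109 / 523):
(-109 / 523)
  = -(109 / 523)    [523 ≡ 3 mod 4 ⇒ (-1 / 523) = -1]
  = -(523 / 109)    [QR: 109 ≡ 1 mod 4, sign kept]
  = -(87 / 109)    [523 ≡ 87 mod 109]
  = -(109 / 87)    [QR: 109 ≡ 1 mod 4, sign kept]
  = -(22 / 87)    [109 ≡ 22 mod 87]
  = -(11 / 87)    [87 ≡ 7 mod 8 ⇒ (2 / 87) = +1]
  = (87 / 11)    [QR: both ≡ 3 mod 4, sign flips]
  = (10 / 11)    [87 ≡ 10 mod 11]
  = -(5 / 11)    [11 ≡ 3 mod 8 ⇒ (2 / 11) = -1]
  = -(11 / 5)    [QR: 5 ≡ 1 mod 4, sign kept]
  = -(1 / 5)    [11 ≡ 1 mod 5]
  = -1    [(1 / 5) = 1]
Second factor (903 / 523):
(903 / 523)
  = (380 / 523)    [903 ≡ 380 mod 523]
  = (95 / 523)    [523 ≡ 3 mod 8 ⇒ (2 / 523)^2 = +1]
  = -(523 / 95)    [QR: both ≡ 3 mod 4, sign flips]
  = -(48 / 95)    [523 ≡ 48 mod 95]
  = -(3 / 95)    [95 ≡ 7 mod 8 ⇒ (2 / 95)^4 = +1]
  = (95 / 3)    [QR: both ≡ 3 mod 4, sign flips]
  = (2 / 3)    [95 ≡ 2 mod 3]
  = -(1 / 3)    [3 ≡ 3 mod 8 ⇒ (2 / 3) = -1]
  = -1    [(1 / 3) = 1]
Product: (-1)·(-1) = 1.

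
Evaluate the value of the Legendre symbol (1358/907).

Reduce the numerator: 1358 ≡ 451 (mod 907), so (1358/907) = (451/907).
Both 451 ≡ 3 and 907 ≡ 3 (mod 4), so reciprocity gives (451/907) = -(907/451). Reduce: 907 ≡ 5 (mod 451). Now have -(5/451).
5 ≡ 1 (mod 4), so quadratic reciprocity gives (5/451) = (451/5). Reduce: 451 ≡ 1 (mod 5). Now have -(1/5).
(1/5) = 1. Collecting the sign factors: -1.

-1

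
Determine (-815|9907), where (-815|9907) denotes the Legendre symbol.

1

(-815|9907)
  = (9092|9907)    [-815 ≡ 9092 mod 9907]
  = (2273|9907)    [9907 ≡ 3 mod 8 ⇒ (2|9907)^2 = +1]
  = (9907|2273)    [QR: 2273 ≡ 1 mod 4, sign kept]
  = (815|2273)    [9907 ≡ 815 mod 2273]
  = (2273|815)    [QR: 2273 ≡ 1 mod 4, sign kept]
  = (643|815)    [2273 ≡ 643 mod 815]
  = -(815|643)    [QR: both ≡ 3 mod 4, sign flips]
  = -(172|643)    [815 ≡ 172 mod 643]
  = -(43|643)    [643 ≡ 3 mod 8 ⇒ (2|643)^2 = +1]
  = (643|43)    [QR: both ≡ 3 mod 4, sign flips]
  = (41|43)    [643 ≡ 41 mod 43]
  = (43|41)    [QR: 41 ≡ 1 mod 4, sign kept]
  = (2|41)    [43 ≡ 2 mod 41]
  = (1|41)    [41 ≡ 1 mod 8 ⇒ (2|41) = +1]
  = 1    [(1|41) = 1]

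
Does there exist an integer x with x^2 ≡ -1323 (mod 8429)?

Reduce the numerator: -1323 ≡ 7106 (mod 8429), so (-1323/8429) = (7106/8429).
Factor out 2: 7106 = 2·3553. Since 8429 ≡ 5 (mod 8), (2/8429) = -1. Now have -(3553/8429).
3553 ≡ 1 (mod 4), so quadratic reciprocity gives (3553/8429) = (8429/3553). Reduce: 8429 ≡ 1323 (mod 3553). Now have -(1323/3553).
3553 ≡ 1 (mod 4), so quadratic reciprocity gives (1323/3553) = (3553/1323). Reduce: 3553 ≡ 907 (mod 1323). Now have -(907/1323).
Both 907 ≡ 3 and 1323 ≡ 3 (mod 4), so reciprocity gives (907/1323) = -(1323/907). Reduce: 1323 ≡ 416 (mod 907). Now have (416/907).
Factor out 2: 416 = 2^5·13. Since 907 ≡ 3 (mod 8), (2/907) = -1, and (2/907)^5 = -1. Now have -(13/907).
13 ≡ 1 (mod 4), so quadratic reciprocity gives (13/907) = (907/13). Reduce: 907 ≡ 10 (mod 13). Now have -(10/13).
Factor out 2: 10 = 2·5. Since 13 ≡ 5 (mod 8), (2/13) = -1. Now have (5/13).
5 ≡ 1 (mod 4), so quadratic reciprocity gives (5/13) = (13/5). Reduce: 13 ≡ 3 (mod 5). Now have (3/5).
5 ≡ 1 (mod 4), so quadratic reciprocity gives (3/5) = (5/3). Reduce: 5 ≡ 2 (mod 3). Now have (2/3).
Factor out 2: 2 = 2. Since 3 ≡ 3 (mod 8), (2/3) = -1. Now have -(1/3).
(1/3) = 1. Collecting the sign factors: -1.
(-1323/8429) = -1, and 8429 is prime, so -1323 is not a quadratic residue mod 8429.

no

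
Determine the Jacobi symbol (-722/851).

(-722/851)
  = -(722/851)    [851 ≡ 3 mod 4 ⇒ (-1/851) = -1]
  = (361/851)    [851 ≡ 3 mod 8 ⇒ (2/851) = -1]
  = (851/361)    [QR: 361 ≡ 1 mod 4, sign kept]
  = (129/361)    [851 ≡ 129 mod 361]
  = (361/129)    [QR: 129 ≡ 1 mod 4, sign kept]
  = (103/129)    [361 ≡ 103 mod 129]
  = (129/103)    [QR: 129 ≡ 1 mod 4, sign kept]
  = (26/103)    [129 ≡ 26 mod 103]
  = (13/103)    [103 ≡ 7 mod 8 ⇒ (2/103) = +1]
  = (103/13)    [QR: 13 ≡ 1 mod 4, sign kept]
  = (12/13)    [103 ≡ 12 mod 13]
  = (3/13)    [13 ≡ 5 mod 8 ⇒ (2/13)^2 = +1]
  = (13/3)    [QR: 13 ≡ 1 mod 4, sign kept]
  = (1/3)    [13 ≡ 1 mod 3]
  = 1    [(1/3) = 1]

1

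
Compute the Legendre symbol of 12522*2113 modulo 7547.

1

By multiplicativity, (12522·2113/7547) = (12522/7547)·(2113/7547).
First factor (12522/7547):
(12522/7547)
  = (4975/7547)    [12522 ≡ 4975 mod 7547]
  = -(7547/4975)    [QR: both ≡ 3 mod 4, sign flips]
  = -(2572/4975)    [7547 ≡ 2572 mod 4975]
  = -(643/4975)    [4975 ≡ 7 mod 8 ⇒ (2/4975)^2 = +1]
  = (4975/643)    [QR: both ≡ 3 mod 4, sign flips]
  = (474/643)    [4975 ≡ 474 mod 643]
  = -(237/643)    [643 ≡ 3 mod 8 ⇒ (2/643) = -1]
  = -(643/237)    [QR: 237 ≡ 1 mod 4, sign kept]
  = -(169/237)    [643 ≡ 169 mod 237]
  = -(237/169)    [QR: 169 ≡ 1 mod 4, sign kept]
  = -(68/169)    [237 ≡ 68 mod 169]
  = -(17/169)    [169 ≡ 1 mod 8 ⇒ (2/169)^2 = +1]
  = -(169/17)    [QR: 17 ≡ 1 mod 4, sign kept]
  = -(16/17)    [169 ≡ 16 mod 17]
  = -(1/17)    [17 ≡ 1 mod 8 ⇒ (2/17)^4 = +1]
  = -1    [(1/17) = 1]
Second factor (2113/7547):
(2113/7547)
  = (7547/2113)    [QR: 2113 ≡ 1 mod 4, sign kept]
  = (1208/2113)    [7547 ≡ 1208 mod 2113]
  = (151/2113)    [2113 ≡ 1 mod 8 ⇒ (2/2113)^3 = +1]
  = (2113/151)    [QR: 2113 ≡ 1 mod 4, sign kept]
  = (150/151)    [2113 ≡ 150 mod 151]
  = (75/151)    [151 ≡ 7 mod 8 ⇒ (2/151) = +1]
  = -(151/75)    [QR: both ≡ 3 mod 4, sign flips]
  = -(1/75)    [151 ≡ 1 mod 75]
  = -1    [(1/75) = 1]
Product: (-1)·(-1) = 1.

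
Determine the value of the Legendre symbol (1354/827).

(1354/827)
  = (527/827)    [1354 ≡ 527 mod 827]
  = -(827/527)    [QR: both ≡ 3 mod 4, sign flips]
  = -(300/527)    [827 ≡ 300 mod 527]
  = -(75/527)    [527 ≡ 7 mod 8 ⇒ (2/527)^2 = +1]
  = (527/75)    [QR: both ≡ 3 mod 4, sign flips]
  = (2/75)    [527 ≡ 2 mod 75]
  = -(1/75)    [75 ≡ 3 mod 8 ⇒ (2/75) = -1]
  = -1    [(1/75) = 1]

-1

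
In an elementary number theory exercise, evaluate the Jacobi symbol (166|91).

Reduce the numerator: 166 ≡ 75 (mod 91), so (166|91) = (75|91).
Both 75 ≡ 3 and 91 ≡ 3 (mod 4), so reciprocity gives (75|91) = -(91|75). Reduce: 91 ≡ 16 (mod 75). Now have -(16|75).
Factor out 2: 16 = 2^4. Since 75 ≡ 3 (mod 8), (2|75) = -1, and (2|75)^4 = +1. Now have -(1|75).
(1|75) = 1. Collecting the sign factors: -1.

-1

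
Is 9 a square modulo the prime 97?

(9/97)
  = (97/9)    [QR: 9 ≡ 1 mod 4, sign kept]
  = (7/9)    [97 ≡ 7 mod 9]
  = (9/7)    [QR: 9 ≡ 1 mod 4, sign kept]
  = (2/7)    [9 ≡ 2 mod 7]
  = (1/7)    [7 ≡ 7 mod 8 ⇒ (2/7) = +1]
  = 1    [(1/7) = 1]
(9/97) = 1, and 97 is prime, so 9 is a quadratic residue mod 97.

yes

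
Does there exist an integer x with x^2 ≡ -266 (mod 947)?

(-266/947)
  = -(266/947)    [947 ≡ 3 mod 4 ⇒ (-1/947) = -1]
  = (133/947)    [947 ≡ 3 mod 8 ⇒ (2/947) = -1]
  = (947/133)    [QR: 133 ≡ 1 mod 4, sign kept]
  = (16/133)    [947 ≡ 16 mod 133]
  = (1/133)    [133 ≡ 5 mod 8 ⇒ (2/133)^4 = +1]
  = 1    [(1/133) = 1]
The Legendre symbol is 1, so x^2 ≡ -266 (mod 947) has solution.

yes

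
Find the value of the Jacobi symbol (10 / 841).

1

(10 / 841)
  = (5 / 841)    [841 ≡ 1 mod 8 ⇒ (2 / 841) = +1]
  = (841 / 5)    [QR: 5 ≡ 1 mod 4, sign kept]
  = (1 / 5)    [841 ≡ 1 mod 5]
  = 1    [(1 / 5) = 1]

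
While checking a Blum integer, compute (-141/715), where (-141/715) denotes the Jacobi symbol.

1

Reduce the numerator: -141 ≡ 574 (mod 715), so (-141/715) = (574/715).
Factor out 2: 574 = 2·287. Since 715 ≡ 3 (mod 8), (2/715) = -1. Now have -(287/715).
Both 287 ≡ 3 and 715 ≡ 3 (mod 4), so reciprocity gives (287/715) = -(715/287). Reduce: 715 ≡ 141 (mod 287). Now have (141/287).
141 ≡ 1 (mod 4), so quadratic reciprocity gives (141/287) = (287/141). Reduce: 287 ≡ 5 (mod 141). Now have (5/141).
5 ≡ 1 (mod 4), so quadratic reciprocity gives (5/141) = (141/5). Reduce: 141 ≡ 1 (mod 5). Now have (1/5).
(1/5) = 1. Collecting the sign factors: 1.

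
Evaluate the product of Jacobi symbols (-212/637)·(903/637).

By multiplicativity, (-212·903/637) = (-212/637)·(903/637).
First factor (-212/637):
Pull out -1: (-212/637) = (-1/637)·(212/637). Since 637 ≡ 1 (mod 4), (-1/637) = +1. Now have (212/637).
Factor out 2: 212 = 2^2·53. Since 637 ≡ 5 (mod 8), (2/637) = -1, and (2/637)^2 = +1. Now have (53/637).
53 ≡ 1 (mod 4), so quadratic reciprocity gives (53/637) = (637/53). Reduce: 637 ≡ 1 (mod 53). Now have (1/53).
(1/53) = 1. Collecting the sign factors: 1.
Second factor (903/637):
Reduce the numerator: 903 ≡ 266 (mod 637), so (903/637) = (266/637).
Factor out 2: 266 = 2·133. Since 637 ≡ 5 (mod 8), (2/637) = -1. Now have -(133/637).
133 ≡ 1 (mod 4), so quadratic reciprocity gives (133/637) = (637/133). Reduce: 637 ≡ 105 (mod 133). Now have -(105/133).
105 ≡ 1 (mod 4), so quadratic reciprocity gives (105/133) = (133/105). Reduce: 133 ≡ 28 (mod 105). Now have -(28/105).
Factor out 2: 28 = 2^2·7. Since 105 ≡ 1 (mod 8), (2/105) = +1, and (2/105)^2 = +1. Now have -(7/105).
105 ≡ 1 (mod 4), so quadratic reciprocity gives (7/105) = (105/7). Reduce: 105 ≡ 0 (mod 7). Now have -(0/7).
The numerator is now 0 with denominator 7 > 1: the symbol is 0.
Product: (1)·(0) = 0.

0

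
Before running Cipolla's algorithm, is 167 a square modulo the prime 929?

929 ≡ 1 (mod 4), so quadratic reciprocity gives (167|929) = (929|167). Reduce: 929 ≡ 94 (mod 167). Now have (94|167).
Factor out 2: 94 = 2·47. Since 167 ≡ 7 (mod 8), (2|167) = +1. Now have (47|167).
Both 47 ≡ 3 and 167 ≡ 3 (mod 4), so reciprocity gives (47|167) = -(167|47). Reduce: 167 ≡ 26 (mod 47). Now have -(26|47).
Factor out 2: 26 = 2·13. Since 47 ≡ 7 (mod 8), (2|47) = +1. Now have -(13|47).
13 ≡ 1 (mod 4), so quadratic reciprocity gives (13|47) = (47|13). Reduce: 47 ≡ 8 (mod 13). Now have -(8|13).
Factor out 2: 8 = 2^3. Since 13 ≡ 5 (mod 8), (2|13) = -1, and (2|13)^3 = -1. Now have (1|13).
(1|13) = 1. Collecting the sign factors: 1.
(167|929) = 1, and 929 is prime, so 167 is a quadratic residue mod 929.

yes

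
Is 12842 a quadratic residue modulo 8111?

no

Reduce the numerator: 12842 ≡ 4731 (mod 8111), so (12842/8111) = (4731/8111).
Both 4731 ≡ 3 and 8111 ≡ 3 (mod 4), so reciprocity gives (4731/8111) = -(8111/4731). Reduce: 8111 ≡ 3380 (mod 4731). Now have -(3380/4731).
Factor out 2: 3380 = 2^2·845. Since 4731 ≡ 3 (mod 8), (2/4731) = -1, and (2/4731)^2 = +1. Now have -(845/4731).
845 ≡ 1 (mod 4), so quadratic reciprocity gives (845/4731) = (4731/845). Reduce: 4731 ≡ 506 (mod 845). Now have -(506/845).
Factor out 2: 506 = 2·253. Since 845 ≡ 5 (mod 8), (2/845) = -1. Now have (253/845).
253 ≡ 1 (mod 4), so quadratic reciprocity gives (253/845) = (845/253). Reduce: 845 ≡ 86 (mod 253). Now have (86/253).
Factor out 2: 86 = 2·43. Since 253 ≡ 5 (mod 8), (2/253) = -1. Now have -(43/253).
253 ≡ 1 (mod 4), so quadratic reciprocity gives (43/253) = (253/43). Reduce: 253 ≡ 38 (mod 43). Now have -(38/43).
Factor out 2: 38 = 2·19. Since 43 ≡ 3 (mod 8), (2/43) = -1. Now have (19/43).
Both 19 ≡ 3 and 43 ≡ 3 (mod 4), so reciprocity gives (19/43) = -(43/19). Reduce: 43 ≡ 5 (mod 19). Now have -(5/19).
5 ≡ 1 (mod 4), so quadratic reciprocity gives (5/19) = (19/5). Reduce: 19 ≡ 4 (mod 5). Now have -(4/5).
Factor out 2: 4 = 2^2. Since 5 ≡ 5 (mod 8), (2/5) = -1, and (2/5)^2 = +1. Now have -(1/5).
(1/5) = 1. Collecting the sign factors: -1.
The Legendre symbol is -1, so x^2 ≡ 12842 (mod 8111) has no solution.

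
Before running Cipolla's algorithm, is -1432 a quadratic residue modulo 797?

Pull out -1: (-1432|797) = (-1|797)·(1432|797). Since 797 ≡ 1 (mod 4), (-1|797) = +1. Now have (1432|797).
Reduce the numerator: 1432 ≡ 635 (mod 797), so (1432|797) = (635|797).
797 ≡ 1 (mod 4), so quadratic reciprocity gives (635|797) = (797|635). Reduce: 797 ≡ 162 (mod 635). Now have (162|635).
Factor out 2: 162 = 2·81. Since 635 ≡ 3 (mod 8), (2|635) = -1. Now have -(81|635).
81 ≡ 1 (mod 4), so quadratic reciprocity gives (81|635) = (635|81). Reduce: 635 ≡ 68 (mod 81). Now have -(68|81).
Factor out 2: 68 = 2^2·17. Since 81 ≡ 1 (mod 8), (2|81) = +1, and (2|81)^2 = +1. Now have -(17|81).
17 ≡ 1 (mod 4), so quadratic reciprocity gives (17|81) = (81|17). Reduce: 81 ≡ 13 (mod 17). Now have -(13|17).
13 ≡ 1 (mod 4), so quadratic reciprocity gives (13|17) = (17|13). Reduce: 17 ≡ 4 (mod 13). Now have -(4|13).
Factor out 2: 4 = 2^2. Since 13 ≡ 5 (mod 8), (2|13) = -1, and (2|13)^2 = +1. Now have -(1|13).
(1|13) = 1. Collecting the sign factors: -1.
The Legendre symbol is -1, so x^2 ≡ -1432 (mod 797) has no solution.

no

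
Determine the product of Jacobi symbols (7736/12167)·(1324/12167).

1

By multiplicativity, (7736·1324/12167) = (7736/12167)·(1324/12167).
First factor (7736/12167):
(7736/12167)
  = (967/12167)    [12167 ≡ 7 mod 8 ⇒ (2/12167)^3 = +1]
  = -(12167/967)    [QR: both ≡ 3 mod 4, sign flips]
  = -(563/967)    [12167 ≡ 563 mod 967]
  = (967/563)    [QR: both ≡ 3 mod 4, sign flips]
  = (404/563)    [967 ≡ 404 mod 563]
  = (101/563)    [563 ≡ 3 mod 8 ⇒ (2/563)^2 = +1]
  = (563/101)    [QR: 101 ≡ 1 mod 4, sign kept]
  = (58/101)    [563 ≡ 58 mod 101]
  = -(29/101)    [101 ≡ 5 mod 8 ⇒ (2/101) = -1]
  = -(101/29)    [QR: 29 ≡ 1 mod 4, sign kept]
  = -(14/29)    [101 ≡ 14 mod 29]
  = (7/29)    [29 ≡ 5 mod 8 ⇒ (2/29) = -1]
  = (29/7)    [QR: 29 ≡ 1 mod 4, sign kept]
  = (1/7)    [29 ≡ 1 mod 7]
  = 1    [(1/7) = 1]
Second factor (1324/12167):
(1324/12167)
  = (331/12167)    [12167 ≡ 7 mod 8 ⇒ (2/12167)^2 = +1]
  = -(12167/331)    [QR: both ≡ 3 mod 4, sign flips]
  = -(251/331)    [12167 ≡ 251 mod 331]
  = (331/251)    [QR: both ≡ 3 mod 4, sign flips]
  = (80/251)    [331 ≡ 80 mod 251]
  = (5/251)    [251 ≡ 3 mod 8 ⇒ (2/251)^4 = +1]
  = (251/5)    [QR: 5 ≡ 1 mod 4, sign kept]
  = (1/5)    [251 ≡ 1 mod 5]
  = 1    [(1/5) = 1]
Product: (1)·(1) = 1.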